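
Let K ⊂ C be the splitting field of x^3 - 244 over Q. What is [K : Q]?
[K : Q] = 6

The roots of x^3 - 244 are ∛244, ω∛244, ω^2∛244 where ω = e^(2πi/3) is a primitive cube root of unity, so K = Q(∛244, ω). Now [Q(∛244):Q] = 3 (since 244 is not a perfect cube, x^3 - 244 is irreducible) and [Q(ω):Q] = 2. Both 2 and 3 divide [K:Q], and [K:Q] ≤ 3·2 = 6, so [K:Q] = 6. (Equivalently: Q(∛244) ⊂ R but ω ∉ R, so [K : Q(∛244)] = 2.)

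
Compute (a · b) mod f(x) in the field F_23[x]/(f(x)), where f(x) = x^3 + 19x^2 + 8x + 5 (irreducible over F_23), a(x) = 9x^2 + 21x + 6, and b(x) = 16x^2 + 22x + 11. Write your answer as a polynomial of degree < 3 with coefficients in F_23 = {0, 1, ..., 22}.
a · b ≡ 12x^2 + 9x + 13 (mod f(x))

Multiply in F_23[x]: a(x)·b(x) = (9x^2 + 21x + 6)·(16x^2 + 22x + 11) = 6x^4 + 5x^3 + 13x^2 + 18x + 20. This has degree ≥ 3, so divide by f(x) over F_23: 6x^4 + 5x^3 + 13x^2 + 18x + 20 = (6x + 6)·(x^3 + 19x^2 + 8x + 5) + (12x^2 + 9x + 13). Hence a·b ≡ 12x^2 + 9x + 13 (mod f). (F_23[x]/(f) is a field with 23^3 = 12167 elements since f is irreducible of degree 3.)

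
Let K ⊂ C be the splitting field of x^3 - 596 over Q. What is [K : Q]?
[K : Q] = 6

The roots of x^3 - 596 are ∛596, ω∛596, ω^2∛596 where ω = e^(2πi/3) is a primitive cube root of unity, so K = Q(∛596, ω). Now [Q(∛596):Q] = 3 (since 596 is not a perfect cube, x^3 - 596 is irreducible) and [Q(ω):Q] = 2. Both 2 and 3 divide [K:Q], and [K:Q] ≤ 3·2 = 6, so [K:Q] = 6. (Equivalently: Q(∛596) ⊂ R but ω ∉ R, so [K : Q(∛596)] = 2.)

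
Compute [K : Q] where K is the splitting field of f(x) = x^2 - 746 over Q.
[K : Q] = 2

f(x) = x^2 - 746 factors as (x - √746)(x + √746). The splitting field is K = Q(√746). Since 746 is squarefree and > 1, it is not a perfect square, so x^2 - 746 is irreducible over Q and [Q(√746) : Q] = 2. Hence [K : Q] = 2.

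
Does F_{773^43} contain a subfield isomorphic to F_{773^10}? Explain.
No: F_{773^10} is not a subfield of F_{773^43}

F_{p^m} embeds in F_{p^n} iff m | n. Here 10 ∤ 43 (since 43 = 4·10 + 3 with remainder 3 ≠ 0), so F_{773^10} is not a subfield of F_{773^43}. Equivalently: if it were, the tower law would give 10 = [F_{773^10}:F_773] dividing [F_{773^43}:F_773] = 43, contradiction.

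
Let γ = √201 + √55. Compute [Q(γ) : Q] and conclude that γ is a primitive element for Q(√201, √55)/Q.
[Q(γ) : Q] = 4 (equivalently, Q(γ) = Q(√201, √55))

Obviously Q(γ) ⊆ Q(√201, √55), and [Q(√201, √55):Q] = 4 (since 201, 55 are distinct squarefree integers > 1 with 11055 not a perfect square). To show equality we compute the minimal polynomial of γ. From γ = √201 + √55: γ^2 = 201 + 2√(11055) + 55 = 256 + 2√(11055), so γ^2 - 256 = 2√(11055); squaring, (γ^2 - 256)^2 = 4·11055, i.e. γ^4 - 512γ^2 + 65536 - 44220 = 0, i.e. γ^4 - 512γ^2 + 21316 = 0. So γ is a root of x^4 - 512x^2 + 21316. This polynomial is irreducible over Q: it has no rational root (each ±√201 ± √55 is irrational), and any factorization into two quadratics over Q would force √(11055) ∈ Q (pairing opposite roots) or √201, √55 ∈ Q (other pairings), all impossible. Hence [Q(γ):Q] = 4 = [Q(√201, √55):Q], so Q(γ) = Q(√201, √55).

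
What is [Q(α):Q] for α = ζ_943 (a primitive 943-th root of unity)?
[Q(α):Q] = 880

The minimal polynomial of ζ_943 over Q is the 943-th cyclotomic polynomial Φ_943(x), which is irreducible over Q and has degree φ(943) = 880. Hence [Q(α):Q] = φ(943) = 880.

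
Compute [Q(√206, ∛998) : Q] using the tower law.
[Q(√206, ∛998) : Q] = 6

Let L = Q(√206, ∛998). Since Q(√206) ⊂ L and [Q(√206):Q] = 2, the tower law gives 2 | [L:Q]. Likewise Q(∛998) ⊂ L with [Q(∛998):Q] = 3 (because 998 is not a perfect cube), so 3 | [L:Q]. As gcd(2,3) = 1, [L:Q] is divisible by 6. Conversely L is generated over Q by √206 and ∛998, so [L:Q] ≤ 2·3 = 6. Therefore [Q(√206, ∛998) : Q] = 6.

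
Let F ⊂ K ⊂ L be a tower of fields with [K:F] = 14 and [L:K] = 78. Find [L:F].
[L:F] = 1092

The tower law says that for any tower of field extensions F ⊂ K ⊂ L with finite degrees, [L:F] = [L:K] · [K:F]. Here this gives [L:F] = 78 · 14 = 1092.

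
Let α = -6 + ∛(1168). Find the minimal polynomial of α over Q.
m_α(x) = x^3 + 18x^2 + 108x - 952

Set β = α + 6 = ∛(1168), so β^3 = 1168. Then (α + 6)^3 - 1168 = 0, i.e. α is a root of g(x) = (x + 6)^3 - 1168 = x^3 + 18x^2 + 108x - 952. Since g(x) = h(x + 6) where h(x) = x^3 - 1168, and h is irreducible over Q (because 1168 is not a perfect cube, so h has no rational root, and a monic cubic with no rational root is irreducible), g is also irreducible (irreducibility is preserved under the substitution x → x + 6). Hence m_α(x) = x^3 + 18x^2 + 108x - 952.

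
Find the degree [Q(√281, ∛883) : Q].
[Q(√281, ∛883) : Q] = 6

Let L = Q(√281, ∛883). Since Q(√281) ⊂ L and [Q(√281):Q] = 2, the tower law gives 2 | [L:Q]. Likewise Q(∛883) ⊂ L with [Q(∛883):Q] = 3 (because 883 is not a perfect cube), so 3 | [L:Q]. As gcd(2,3) = 1, [L:Q] is divisible by 6. Conversely L is generated over Q by √281 and ∛883, so [L:Q] ≤ 2·3 = 6. Therefore [Q(√281, ∛883) : Q] = 6.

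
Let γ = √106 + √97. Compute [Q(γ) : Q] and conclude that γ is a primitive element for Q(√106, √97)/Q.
[Q(γ) : Q] = 4 (equivalently, Q(γ) = Q(√106, √97))

Obviously Q(γ) ⊆ Q(√106, √97), and [Q(√106, √97):Q] = 4 (since 106, 97 are distinct squarefree integers > 1 with 10282 not a perfect square). To show equality we compute the minimal polynomial of γ. From γ = √106 + √97: γ^2 = 106 + 2√(10282) + 97 = 203 + 2√(10282), so γ^2 - 203 = 2√(10282); squaring, (γ^2 - 203)^2 = 4·10282, i.e. γ^4 - 406γ^2 + 41209 - 41128 = 0, i.e. γ^4 - 406γ^2 + 81 = 0. So γ is a root of x^4 - 406x^2 + 81. This polynomial is irreducible over Q: it has no rational root (each ±√106 ± √97 is irrational), and any factorization into two quadratics over Q would force √(10282) ∈ Q (pairing opposite roots) or √106, √97 ∈ Q (other pairings), all impossible. Hence [Q(γ):Q] = 4 = [Q(√106, √97):Q], so Q(γ) = Q(√106, √97).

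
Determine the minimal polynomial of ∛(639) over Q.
m_α(x) = x^3 - 639

α satisfies α^3 = 639, so x^3 - 639 annihilates α. By the rational root test, a rational root p/q (in lowest terms) of x^3 - 639 would satisfy p^3 = 639 q^3, forcing q = 1 and p^3 = 639; but 639 is not a perfect cube, contradiction. A monic cubic over Q with no rational root is irreducible (any nontrivial factorization would include a linear factor). Hence x^3 - 639 is the minimal polynomial of α, and in particular [Q(α):Q] = 3.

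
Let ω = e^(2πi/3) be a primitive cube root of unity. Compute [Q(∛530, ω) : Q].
[Q(∛530, ω) : Q] = 6

[Q(∛530):Q] = 3 (min poly x^3 - 530, irreducible since 530 is not a perfect cube). [Q(ω):Q] = 2 (min poly x^2 + x + 1). Since Q(∛530) ⊂ R and ω ∉ R, we have ω ∉ Q(∛530), so x^2 + x + 1 remains irreducible over Q(∛530) and [Q(∛530, ω) : Q(∛530)] = 2. By the tower law, [Q(∛530, ω) : Q] = 3 · 2 = 6. (In fact Q(∛530, ω) is the splitting field of x^3 - 530 over Q.)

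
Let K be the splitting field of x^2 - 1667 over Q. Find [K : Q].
[K : Q] = 2

f(x) = x^2 - 1667 factors as (x - √1667)(x + √1667). The splitting field is K = Q(√1667). Since 1667 is squarefree and > 1, it is not a perfect square, so x^2 - 1667 is irreducible over Q and [Q(√1667) : Q] = 2. Hence [K : Q] = 2.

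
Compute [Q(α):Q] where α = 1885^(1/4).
[Q(α):Q] = 4

α is a root of x^4 - 1885. By Eisenstein's criterion at the prime p = 5 (which divides the constant term 1885 but p^2 = 25 does not, since 1885 is squarefree), x^4 - 1885 is irreducible over Q. Hence [Q(α):Q] = 4.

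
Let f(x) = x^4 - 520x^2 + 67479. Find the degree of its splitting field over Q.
[K : Q] = 4

Solving the quadratic in x^2: x^2 = (520 ± √(520^2 - 4·67479))/2 = (520 ± √484)/2 = (520 ± 22)/2, giving x^2 = 271 or x^2 = 249. So f(x) = (x^2 - 271)(x^2 - 249) and the roots of f are ±√271, ±√249. Hence the splitting field is K = Q(√271, √249). Since 271 and 249 are distinct squarefree integers > 1, their product 67479 is not a perfect square, so √249 ∉ Q(√271). By the tower law [K:Q] = [Q(√271,√249):Q(√271)] · [Q(√271):Q] = 2 · 2 = 4.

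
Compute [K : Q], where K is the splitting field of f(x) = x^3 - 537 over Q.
[K : Q] = 6

The roots of x^3 - 537 are ∛537, ω∛537, ω^2∛537 where ω = e^(2πi/3) is a primitive cube root of unity, so K = Q(∛537, ω). Now [Q(∛537):Q] = 3 (since 537 is not a perfect cube, x^3 - 537 is irreducible) and [Q(ω):Q] = 2. Both 2 and 3 divide [K:Q], and [K:Q] ≤ 3·2 = 6, so [K:Q] = 6. (Equivalently: Q(∛537) ⊂ R but ω ∉ R, so [K : Q(∛537)] = 2.)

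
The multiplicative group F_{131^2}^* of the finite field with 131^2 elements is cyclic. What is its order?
|F_{131^2}^*| = 17160

F_{131^2} has 131^2 = 17161 elements; its multiplicative group consists of all nonzero elements, so |F_{131^2}^*| = 17161 - 1 = 17160. (It is cyclic since any finite subgroup of the multiplicative group of a field is cyclic.)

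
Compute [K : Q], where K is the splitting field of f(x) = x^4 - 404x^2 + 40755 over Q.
[K : Q] = 4

Solving the quadratic in x^2: x^2 = (404 ± √(404^2 - 4·40755))/2 = (404 ± √196)/2 = (404 ± 14)/2, giving x^2 = 195 or x^2 = 209. So f(x) = (x^2 - 195)(x^2 - 209) and the roots of f are ±√195, ±√209. Hence the splitting field is K = Q(√195, √209). Since 195 and 209 are distinct squarefree integers > 1, their product 40755 is not a perfect square, so √209 ∉ Q(√195). By the tower law [K:Q] = [Q(√195,√209):Q(√195)] · [Q(√195):Q] = 2 · 2 = 4.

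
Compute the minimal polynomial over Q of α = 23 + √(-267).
m_α(x) = x^2 - 46x + 796

From α - 23 = √(-267), squaring gives (α - 23)^2 = -267, i.e. α^2 - 46α + 529 = -267, so α^2 - 46α + 796 = 0. The discriminant of x^2 - 46x + 796 is (-46)^2 - 4·(796) = 2116 - 3184 = -1068, and 4·(-267) is not a perfect square in Q since -267 is squarefree and ≠ 1. Hence x^2 - 46x + 796 is irreducible over Q and is the minimal polynomial of α.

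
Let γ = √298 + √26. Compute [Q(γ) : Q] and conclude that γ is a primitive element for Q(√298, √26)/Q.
[Q(γ) : Q] = 4 (equivalently, Q(γ) = Q(√298, √26))

Obviously Q(γ) ⊆ Q(√298, √26), and [Q(√298, √26):Q] = 4 (since 298, 26 are distinct squarefree integers > 1 with 7748 not a perfect square). To show equality we compute the minimal polynomial of γ. From γ = √298 + √26: γ^2 = 298 + 2√(7748) + 26 = 324 + 2√(7748), so γ^2 - 324 = 2√(7748); squaring, (γ^2 - 324)^2 = 4·7748, i.e. γ^4 - 648γ^2 + 104976 - 30992 = 0, i.e. γ^4 - 648γ^2 + 73984 = 0. So γ is a root of x^4 - 648x^2 + 73984. This polynomial is irreducible over Q: it has no rational root (each ±√298 ± √26 is irrational), and any factorization into two quadratics over Q would force √(7748) ∈ Q (pairing opposite roots) or √298, √26 ∈ Q (other pairings), all impossible. Hence [Q(γ):Q] = 4 = [Q(√298, √26):Q], so Q(γ) = Q(√298, √26).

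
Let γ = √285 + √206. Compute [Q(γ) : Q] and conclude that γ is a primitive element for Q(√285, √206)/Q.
[Q(γ) : Q] = 4 (equivalently, Q(γ) = Q(√285, √206))

Obviously Q(γ) ⊆ Q(√285, √206), and [Q(√285, √206):Q] = 4 (since 285, 206 are distinct squarefree integers > 1 with 58710 not a perfect square). To show equality we compute the minimal polynomial of γ. From γ = √285 + √206: γ^2 = 285 + 2√(58710) + 206 = 491 + 2√(58710), so γ^2 - 491 = 2√(58710); squaring, (γ^2 - 491)^2 = 4·58710, i.e. γ^4 - 982γ^2 + 241081 - 234840 = 0, i.e. γ^4 - 982γ^2 + 6241 = 0. So γ is a root of x^4 - 982x^2 + 6241. This polynomial is irreducible over Q: it has no rational root (each ±√285 ± √206 is irrational), and any factorization into two quadratics over Q would force √(58710) ∈ Q (pairing opposite roots) or √285, √206 ∈ Q (other pairings), all impossible. Hence [Q(γ):Q] = 4 = [Q(√285, √206):Q], so Q(γ) = Q(√285, √206).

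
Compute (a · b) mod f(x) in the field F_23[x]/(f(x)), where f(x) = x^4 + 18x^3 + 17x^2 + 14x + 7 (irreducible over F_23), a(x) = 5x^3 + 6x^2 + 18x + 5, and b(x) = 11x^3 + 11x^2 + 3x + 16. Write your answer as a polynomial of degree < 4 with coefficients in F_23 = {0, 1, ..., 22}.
a · b ≡ 21x^3 + 12x^2 + 17x + 12 (mod f(x))

Multiply in F_23[x]: a(x)·b(x) = (5x^3 + 6x^2 + 18x + 5)·(11x^3 + 11x^2 + 3x + 16) = 9x^6 + 6x^5 + 3x^4 + 6x^3 + 21x^2 + 4x + 11. This has degree ≥ 4, so divide by f(x) over F_23: 9x^6 + 6x^5 + 3x^4 + 6x^3 + 21x^2 + 4x + 11 = (9x^2 + 5x + 13)·(x^4 + 18x^3 + 17x^2 + 14x + 7) + (21x^3 + 12x^2 + 17x + 12). Hence a·b ≡ 21x^3 + 12x^2 + 17x + 12 (mod f). (F_23[x]/(f) is a field with 23^4 = 279841 elements since f is irreducible of degree 4.)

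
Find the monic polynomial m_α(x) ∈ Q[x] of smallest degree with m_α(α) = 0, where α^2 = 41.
m_α(x) = x^2 - 41

α satisfies α^2 - 41 = 0, so x^2 - 41 annihilates α. Since d = 41 is squarefree and ≠ 1, it is not a perfect square in Q, so x^2 - 41 has no rational root and is therefore irreducible over Q (a degree-2 polynomial over a field is irreducible iff it has no root). Hence m_α(x) = x^2 - 41.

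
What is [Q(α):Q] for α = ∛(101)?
[Q(α):Q] = 3

The minimal polynomial of α is x^3 - 101, irreducible over Q since 101 is not a perfect cube (so x^3 - 101 has no rational root). Hence [Q(α):Q] = deg(m_α) = 3.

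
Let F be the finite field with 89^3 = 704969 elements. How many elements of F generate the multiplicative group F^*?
There are φ(704968) = 320400 primitive elements

F_q^* is cyclic of order q - 1 = 704968. A cyclic group of order m has exactly φ(m) generators. Here m = 704968 = 2^3 · 11 · 8011, so the number of primitive elements is φ(704968) = 320400.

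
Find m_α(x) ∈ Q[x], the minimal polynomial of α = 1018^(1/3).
m_α(x) = x^3 - 1018

α satisfies α^3 = 1018, so x^3 - 1018 annihilates α. By the rational root test, a rational root p/q (in lowest terms) of x^3 - 1018 would satisfy p^3 = 1018 q^3, forcing q = 1 and p^3 = 1018; but 1018 is not a perfect cube, contradiction. A monic cubic over Q with no rational root is irreducible (any nontrivial factorization would include a linear factor). Hence x^3 - 1018 is the minimal polynomial of α, and in particular [Q(α):Q] = 3.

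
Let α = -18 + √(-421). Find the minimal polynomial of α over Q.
m_α(x) = x^2 + 36x + 745

From α + 18 = √(-421), squaring gives (α + 18)^2 = -421, i.e. α^2 + 36α + 324 = -421, so α^2 + 36α + 745 = 0. The discriminant of x^2 + 36x + 745 is (36)^2 - 4·(745) = 1296 - 2980 = -1684, and 4·(-421) is not a perfect square in Q since -421 is squarefree and ≠ 1. Hence x^2 + 36x + 745 is irreducible over Q and is the minimal polynomial of α.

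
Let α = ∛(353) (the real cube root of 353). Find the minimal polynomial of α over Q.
m_α(x) = x^3 - 353

α satisfies α^3 = 353, so x^3 - 353 annihilates α. By the rational root test, a rational root p/q (in lowest terms) of x^3 - 353 would satisfy p^3 = 353 q^3, forcing q = 1 and p^3 = 353; but 353 is not a perfect cube, contradiction. A monic cubic over Q with no rational root is irreducible (any nontrivial factorization would include a linear factor). Hence x^3 - 353 is the minimal polynomial of α, and in particular [Q(α):Q] = 3.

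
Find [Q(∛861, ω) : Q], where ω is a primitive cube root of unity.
[Q(∛861, ω) : Q] = 6

[Q(∛861):Q] = 3 (min poly x^3 - 861, irreducible since 861 is not a perfect cube). [Q(ω):Q] = 2 (min poly x^2 + x + 1). Since Q(∛861) ⊂ R and ω ∉ R, we have ω ∉ Q(∛861), so x^2 + x + 1 remains irreducible over Q(∛861) and [Q(∛861, ω) : Q(∛861)] = 2. By the tower law, [Q(∛861, ω) : Q] = 3 · 2 = 6. (In fact Q(∛861, ω) is the splitting field of x^3 - 861 over Q.)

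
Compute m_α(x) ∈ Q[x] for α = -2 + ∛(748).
m_α(x) = x^3 + 6x^2 + 12x - 740

Set β = α + 2 = ∛(748), so β^3 = 748. Then (α + 2)^3 - 748 = 0, i.e. α is a root of g(x) = (x + 2)^3 - 748 = x^3 + 6x^2 + 12x - 740. Since g(x) = h(x + 2) where h(x) = x^3 - 748, and h is irreducible over Q (because 748 is not a perfect cube, so h has no rational root, and a monic cubic with no rational root is irreducible), g is also irreducible (irreducibility is preserved under the substitution x → x + 2). Hence m_α(x) = x^3 + 6x^2 + 12x - 740.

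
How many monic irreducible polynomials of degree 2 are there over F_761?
There are 289180 monic irreducible polynomials of degree 2 over F_761

Each element of F_{761^2} that lies in no proper subfield is a root of exactly one monic irreducible of degree 2 over F_761, and each such polynomial has 2 distinct roots in F_{761^2}. By Möbius inversion the count is N_761(2) = (1/2) Σ_{d|2} μ(2/d) · 761^d = (1/2)(μ(2)·761^1 + μ(1)·761^2) = 578360/2 = 289180.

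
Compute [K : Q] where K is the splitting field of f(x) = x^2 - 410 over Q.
[K : Q] = 2

f(x) = x^2 - 410 factors as (x - √410)(x + √410). The splitting field is K = Q(√410). Since 410 is squarefree and > 1, it is not a perfect square, so x^2 - 410 is irreducible over Q and [Q(√410) : Q] = 2. Hence [K : Q] = 2.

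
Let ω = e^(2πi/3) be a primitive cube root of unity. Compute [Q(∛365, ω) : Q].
[Q(∛365, ω) : Q] = 6

[Q(∛365):Q] = 3 (min poly x^3 - 365, irreducible since 365 is not a perfect cube). [Q(ω):Q] = 2 (min poly x^2 + x + 1). Since Q(∛365) ⊂ R and ω ∉ R, we have ω ∉ Q(∛365), so x^2 + x + 1 remains irreducible over Q(∛365) and [Q(∛365, ω) : Q(∛365)] = 2. By the tower law, [Q(∛365, ω) : Q] = 3 · 2 = 6. (In fact Q(∛365, ω) is the splitting field of x^3 - 365 over Q.)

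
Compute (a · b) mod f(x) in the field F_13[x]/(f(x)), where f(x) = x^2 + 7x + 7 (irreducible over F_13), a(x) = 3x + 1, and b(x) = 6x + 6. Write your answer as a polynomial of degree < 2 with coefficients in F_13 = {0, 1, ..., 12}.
a · b ≡ 2x + 10 (mod f(x))

Multiply in F_13[x]: a(x)·b(x) = (3x + 1)·(6x + 6) = 5x^2 + 11x + 6. This has degree ≥ 2, so divide by f(x) over F_13: 5x^2 + 11x + 6 = (5)·(x^2 + 7x + 7) + (2x + 10). Hence a·b ≡ 2x + 10 (mod f). (F_13[x]/(f) is a field with 13^2 = 169 elements since f is irreducible of degree 2.)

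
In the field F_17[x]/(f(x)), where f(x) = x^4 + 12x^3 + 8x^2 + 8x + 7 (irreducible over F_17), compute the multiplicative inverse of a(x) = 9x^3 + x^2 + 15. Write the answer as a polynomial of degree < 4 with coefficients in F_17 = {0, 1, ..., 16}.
a(x)^(-1) ≡ 16x^3 + x^2 + 14x + 10 (mod f(x))

Since f is irreducible over F_17, F_17[x]/(f) is a field and a(x) ≠ 0 has an inverse. Apply the extended Euclidean algorithm to f(x) and a(x) in F_17[x]: f(x) = (2x + 3)·a(x) + (5x^2 + 12x + 13);  a(x) = (12x + 2)·(5x^2 + 12x + 13) + (7x + 6);  (5x^2 + 12x + 13) = (8x + 7)·(7x + 6) + (5). The last nonzero remainder is the constant 5 = gcd(f, a) in F_17. Back-substituting through the division chain expresses 5 = s(x)·a(x) + t(x)·f(x) with s(x) ≡ 12x^3 + 5x^2 + 2x + 16 (mod f), so (12x^3 + 5x^2 + 2x + 16)·a(x) ≡ 5 (mod f). Multiplying by 5^(-1) ≡ 7 in F_17 gives a(x)^(-1) ≡ 7·(12x^3 + 5x^2 + 2x + 16) ≡ 16x^3 + x^2 + 14x + 10 (mod f). Check: (9x^3 + x^2 + 15)·(16x^3 + x^2 + 14x + 10) = 8x^6 + 8x^5 + 8x^4 + 4x^3 + 8x^2 + 6x + 14 ≡ 1 (mod x^4 + 12x^3 + 8x^2 + 8x + 7).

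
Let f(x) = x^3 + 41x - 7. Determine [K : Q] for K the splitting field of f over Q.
[K : Q] = 6

By the rational root test, any rational root of the monic integer polynomial f(x) = x^3 + 41x - 7 must be an integer dividing the constant term -7, i.e. one of ±{1, 7}. Evaluating: f(1) = 35, f(-1) = -49, f(7) = 623, f(-7) = -637; none is 0, so f has no rational root and is therefore irreducible over Q (a cubic with no linear factor over a field is irreducible). For an irreducible cubic, the Galois group is A_3 or S_3 according as the discriminant disc(f) = -4a^3 - 27b^2 = -4·(41)^3 - 27·(-7)^2 = -277007 is or is not a square in Q. Here disc(f) = -277007 is not a perfect square in Q, so the Galois group of f over Q is not contained in A_3 and must be all of S_3. The splitting field has degree |S_3| = 6 over Q, so [K : Q] = 6.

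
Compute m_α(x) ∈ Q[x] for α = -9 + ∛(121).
m_α(x) = x^3 + 27x^2 + 243x + 608

Set β = α + 9 = ∛(121), so β^3 = 121. Then (α + 9)^3 - 121 = 0, i.e. α is a root of g(x) = (x + 9)^3 - 121 = x^3 + 27x^2 + 243x + 608. Since g(x) = h(x + 9) where h(x) = x^3 - 121, and h is irreducible over Q (because 121 is not a perfect cube, so h has no rational root, and a monic cubic with no rational root is irreducible), g is also irreducible (irreducibility is preserved under the substitution x → x + 9). Hence m_α(x) = x^3 + 27x^2 + 243x + 608.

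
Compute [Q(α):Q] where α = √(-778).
[Q(α):Q] = 2

[Q(α):Q] equals the degree of the minimal polynomial of α. Here α^2 = -778 and x^2 + 778 is irreducible (d = -778 is squarefree, ≠ 1, hence not a square), so deg(m_α) = 2. Thus [Q(α):Q] = 2.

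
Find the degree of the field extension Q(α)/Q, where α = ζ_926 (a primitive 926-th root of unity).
[Q(α):Q] = 462

The minimal polynomial of ζ_926 over Q is the 926-th cyclotomic polynomial Φ_926(x), which is irreducible over Q and has degree φ(926) = 462. Hence [Q(α):Q] = φ(926) = 462.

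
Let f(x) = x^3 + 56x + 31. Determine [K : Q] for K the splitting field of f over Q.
[K : Q] = 6

By the rational root test, any rational root of the monic integer polynomial f(x) = x^3 + 56x + 31 must be an integer dividing the constant term 31, i.e. one of ±{1, 31}. Evaluating: f(1) = 88, f(-1) = -26, f(31) = 31558, f(-31) = -31496; none is 0, so f has no rational root and is therefore irreducible over Q (a cubic with no linear factor over a field is irreducible). For an irreducible cubic, the Galois group is A_3 or S_3 according as the discriminant disc(f) = -4a^3 - 27b^2 = -4·(56)^3 - 27·(31)^2 = -728411 is or is not a square in Q. Here disc(f) = -728411 is not a perfect square in Q, so the Galois group of f over Q is not contained in A_3 and must be all of S_3. The splitting field has degree |S_3| = 6 over Q, so [K : Q] = 6.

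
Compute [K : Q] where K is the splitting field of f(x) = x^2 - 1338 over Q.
[K : Q] = 2

f(x) = x^2 - 1338 factors as (x - √1338)(x + √1338). The splitting field is K = Q(√1338). Since 1338 is squarefree and > 1, it is not a perfect square, so x^2 - 1338 is irreducible over Q and [Q(√1338) : Q] = 2. Hence [K : Q] = 2.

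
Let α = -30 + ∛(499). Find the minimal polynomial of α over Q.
m_α(x) = x^3 + 90x^2 + 2700x + 26501

Set β = α + 30 = ∛(499), so β^3 = 499. Then (α + 30)^3 - 499 = 0, i.e. α is a root of g(x) = (x + 30)^3 - 499 = x^3 + 90x^2 + 2700x + 26501. Since g(x) = h(x + 30) where h(x) = x^3 - 499, and h is irreducible over Q (because 499 is not a perfect cube, so h has no rational root, and a monic cubic with no rational root is irreducible), g is also irreducible (irreducibility is preserved under the substitution x → x + 30). Hence m_α(x) = x^3 + 90x^2 + 2700x + 26501.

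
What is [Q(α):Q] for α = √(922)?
[Q(α):Q] = 2

[Q(α):Q] equals the degree of the minimal polynomial of α. Here α^2 = 922 and x^2 - 922 is irreducible (d = 922 is squarefree, ≠ 1, hence not a square), so deg(m_α) = 2. Thus [Q(α):Q] = 2.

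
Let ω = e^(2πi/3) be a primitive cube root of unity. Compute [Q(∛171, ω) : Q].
[Q(∛171, ω) : Q] = 6

[Q(∛171):Q] = 3 (min poly x^3 - 171, irreducible since 171 is not a perfect cube). [Q(ω):Q] = 2 (min poly x^2 + x + 1). Since Q(∛171) ⊂ R and ω ∉ R, we have ω ∉ Q(∛171), so x^2 + x + 1 remains irreducible over Q(∛171) and [Q(∛171, ω) : Q(∛171)] = 2. By the tower law, [Q(∛171, ω) : Q] = 3 · 2 = 6. (In fact Q(∛171, ω) is the splitting field of x^3 - 171 over Q.)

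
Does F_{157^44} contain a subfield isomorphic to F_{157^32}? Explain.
No: F_{157^32} is not a subfield of F_{157^44}

F_{p^m} embeds in F_{p^n} iff m | n. Here 32 ∤ 44 (since 44 = 1·32 + 12 with remainder 12 ≠ 0), so F_{157^32} is not a subfield of F_{157^44}. Equivalently: if it were, the tower law would give 32 = [F_{157^32}:F_157] dividing [F_{157^44}:F_157] = 44, contradiction.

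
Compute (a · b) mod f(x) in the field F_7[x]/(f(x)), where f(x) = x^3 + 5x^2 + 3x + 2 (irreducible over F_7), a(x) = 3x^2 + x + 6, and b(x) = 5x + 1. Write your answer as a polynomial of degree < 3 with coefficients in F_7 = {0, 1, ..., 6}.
a · b ≡ 3x^2 + 4 (mod f(x))

Multiply in F_7[x]: a(x)·b(x) = (3x^2 + x + 6)·(5x + 1) = x^3 + x^2 + 3x + 6. This has degree ≥ 3, so divide by f(x) over F_7: x^3 + x^2 + 3x + 6 = (1)·(x^3 + 5x^2 + 3x + 2) + (3x^2 + 4). Hence a·b ≡ 3x^2 + 4 (mod f). (F_7[x]/(f) is a field with 7^3 = 343 elements since f is irreducible of degree 3.)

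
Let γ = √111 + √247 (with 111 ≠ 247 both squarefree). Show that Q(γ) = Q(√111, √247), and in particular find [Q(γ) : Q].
[Q(γ) : Q] = 4 (equivalently, Q(γ) = Q(√111, √247))

Obviously Q(γ) ⊆ Q(√111, √247), and [Q(√111, √247):Q] = 4 (since 111, 247 are distinct squarefree integers > 1 with 27417 not a perfect square). To show equality we compute the minimal polynomial of γ. From γ = √111 + √247: γ^2 = 111 + 2√(27417) + 247 = 358 + 2√(27417), so γ^2 - 358 = 2√(27417); squaring, (γ^2 - 358)^2 = 4·27417, i.e. γ^4 - 716γ^2 + 128164 - 109668 = 0, i.e. γ^4 - 716γ^2 + 18496 = 0. So γ is a root of x^4 - 716x^2 + 18496. This polynomial is irreducible over Q: it has no rational root (each ±√111 ± √247 is irrational), and any factorization into two quadratics over Q would force √(27417) ∈ Q (pairing opposite roots) or √111, √247 ∈ Q (other pairings), all impossible. Hence [Q(γ):Q] = 4 = [Q(√111, √247):Q], so Q(γ) = Q(√111, √247).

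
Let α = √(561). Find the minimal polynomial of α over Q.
m_α(x) = x^2 - 561

α satisfies α^2 - 561 = 0, so x^2 - 561 annihilates α. Since d = 561 is squarefree and ≠ 1, it is not a perfect square in Q, so x^2 - 561 has no rational root and is therefore irreducible over Q (a degree-2 polynomial over a field is irreducible iff it has no root). Hence m_α(x) = x^2 - 561.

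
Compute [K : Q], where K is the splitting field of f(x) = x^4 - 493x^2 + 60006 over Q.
[K : Q] = 4

Solving the quadratic in x^2: x^2 = (493 ± √(493^2 - 4·60006))/2 = (493 ± √3025)/2 = (493 ± 55)/2, giving x^2 = 219 or x^2 = 274. So f(x) = (x^2 - 219)(x^2 - 274) and the roots of f are ±√219, ±√274. Hence the splitting field is K = Q(√219, √274). Since 219 and 274 are distinct squarefree integers > 1, their product 60006 is not a perfect square, so √274 ∉ Q(√219). By the tower law [K:Q] = [Q(√219,√274):Q(√219)] · [Q(√219):Q] = 2 · 2 = 4.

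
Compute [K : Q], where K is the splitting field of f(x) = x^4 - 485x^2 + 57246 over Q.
[K : Q] = 4

Solving the quadratic in x^2: x^2 = (485 ± √(485^2 - 4·57246))/2 = (485 ± √6241)/2 = (485 ± 79)/2, giving x^2 = 282 or x^2 = 203. So f(x) = (x^2 - 282)(x^2 - 203) and the roots of f are ±√282, ±√203. Hence the splitting field is K = Q(√282, √203). Since 282 and 203 are distinct squarefree integers > 1, their product 57246 is not a perfect square, so √203 ∉ Q(√282). By the tower law [K:Q] = [Q(√282,√203):Q(√282)] · [Q(√282):Q] = 2 · 2 = 4.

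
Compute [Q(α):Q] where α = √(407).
[Q(α):Q] = 2

[Q(α):Q] equals the degree of the minimal polynomial of α. Here α^2 = 407 and x^2 - 407 is irreducible (d = 407 is squarefree, ≠ 1, hence not a square), so deg(m_α) = 2. Thus [Q(α):Q] = 2.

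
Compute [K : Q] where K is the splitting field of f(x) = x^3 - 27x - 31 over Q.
[K : Q] = 6

By the rational root test, any rational root of the monic integer polynomial f(x) = x^3 - 27x - 31 must be an integer dividing the constant term -31, i.e. one of ±{1, 31}. Evaluating: f(1) = -57, f(-1) = -5, f(31) = 28923, f(-31) = -28985; none is 0, so f has no rational root and is therefore irreducible over Q (a cubic with no linear factor over a field is irreducible). For an irreducible cubic, the Galois group is A_3 or S_3 according as the discriminant disc(f) = -4a^3 - 27b^2 = -4·(-27)^3 - 27·(-31)^2 = 52785 is or is not a square in Q. Here disc(f) = 52785 is not a perfect square in Q, so the Galois group of f over Q is not contained in A_3 and must be all of S_3. The splitting field has degree |S_3| = 6 over Q, so [K : Q] = 6.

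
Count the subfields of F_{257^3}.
F_{257^3} has 2 subfields

The subfields of F_{p^n} are exactly the fields F_{p^d} for d | n (each is the fixed field of the unique index-d subgroup of Gal(F_{p^n}/F_p) ≅ Z/nZ). The divisors of n = 3 are {1, 3}, giving 2 subfields: F_{257^1}, F_{257^3}.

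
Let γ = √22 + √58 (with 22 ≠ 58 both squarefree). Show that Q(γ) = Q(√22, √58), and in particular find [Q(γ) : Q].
[Q(γ) : Q] = 4 (equivalently, Q(γ) = Q(√22, √58))

Obviously Q(γ) ⊆ Q(√22, √58), and [Q(√22, √58):Q] = 4 (since 22, 58 are distinct squarefree integers > 1 with 1276 not a perfect square). To show equality we compute the minimal polynomial of γ. From γ = √22 + √58: γ^2 = 22 + 2√(1276) + 58 = 80 + 2√(1276), so γ^2 - 80 = 2√(1276); squaring, (γ^2 - 80)^2 = 4·1276, i.e. γ^4 - 160γ^2 + 6400 - 5104 = 0, i.e. γ^4 - 160γ^2 + 1296 = 0. So γ is a root of x^4 - 160x^2 + 1296. This polynomial is irreducible over Q: it has no rational root (each ±√22 ± √58 is irrational), and any factorization into two quadratics over Q would force √(1276) ∈ Q (pairing opposite roots) or √22, √58 ∈ Q (other pairings), all impossible. Hence [Q(γ):Q] = 4 = [Q(√22, √58):Q], so Q(γ) = Q(√22, √58).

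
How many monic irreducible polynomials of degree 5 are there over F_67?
There are 270025008 monic irreducible polynomials of degree 5 over F_67

Each element of F_{67^5} that lies in no proper subfield is a root of exactly one monic irreducible of degree 5 over F_67, and each such polynomial has 5 distinct roots in F_{67^5}. By Möbius inversion the count is N_67(5) = (1/5) Σ_{d|5} μ(5/d) · 67^d = (1/5)(μ(5)·67^1 + μ(1)·67^5) = 1350125040/5 = 270025008.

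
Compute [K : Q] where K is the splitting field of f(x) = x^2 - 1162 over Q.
[K : Q] = 2

f(x) = x^2 - 1162 factors as (x - √1162)(x + √1162). The splitting field is K = Q(√1162). Since 1162 is squarefree and > 1, it is not a perfect square, so x^2 - 1162 is irreducible over Q and [Q(√1162) : Q] = 2. Hence [K : Q] = 2.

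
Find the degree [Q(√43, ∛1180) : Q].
[Q(√43, ∛1180) : Q] = 6

Let L = Q(√43, ∛1180). Since Q(√43) ⊂ L and [Q(√43):Q] = 2, the tower law gives 2 | [L:Q]. Likewise Q(∛1180) ⊂ L with [Q(∛1180):Q] = 3 (because 1180 is not a perfect cube), so 3 | [L:Q]. As gcd(2,3) = 1, [L:Q] is divisible by 6. Conversely L is generated over Q by √43 and ∛1180, so [L:Q] ≤ 2·3 = 6. Therefore [Q(√43, ∛1180) : Q] = 6.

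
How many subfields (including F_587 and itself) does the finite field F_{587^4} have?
F_{587^4} has 3 subfields

The subfields of F_{p^n} are exactly the fields F_{p^d} for d | n (each is the fixed field of the unique index-d subgroup of Gal(F_{p^n}/F_p) ≅ Z/nZ). The divisors of n = 4 are {1, 2, 4}, giving 3 subfields: F_{587^1}, F_{587^2}, F_{587^4}.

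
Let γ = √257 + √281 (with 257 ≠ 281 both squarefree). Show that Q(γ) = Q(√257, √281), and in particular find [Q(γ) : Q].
[Q(γ) : Q] = 4 (equivalently, Q(γ) = Q(√257, √281))

Obviously Q(γ) ⊆ Q(√257, √281), and [Q(√257, √281):Q] = 4 (since 257, 281 are distinct squarefree integers > 1 with 72217 not a perfect square). To show equality we compute the minimal polynomial of γ. From γ = √257 + √281: γ^2 = 257 + 2√(72217) + 281 = 538 + 2√(72217), so γ^2 - 538 = 2√(72217); squaring, (γ^2 - 538)^2 = 4·72217, i.e. γ^4 - 1076γ^2 + 289444 - 288868 = 0, i.e. γ^4 - 1076γ^2 + 576 = 0. So γ is a root of x^4 - 1076x^2 + 576. This polynomial is irreducible over Q: it has no rational root (each ±√257 ± √281 is irrational), and any factorization into two quadratics over Q would force √(72217) ∈ Q (pairing opposite roots) or √257, √281 ∈ Q (other pairings), all impossible. Hence [Q(γ):Q] = 4 = [Q(√257, √281):Q], so Q(γ) = Q(√257, √281).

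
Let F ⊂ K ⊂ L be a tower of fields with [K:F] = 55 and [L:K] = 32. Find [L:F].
[L:F] = 1760

The tower law says that for any tower of field extensions F ⊂ K ⊂ L with finite degrees, [L:F] = [L:K] · [K:F]. Here this gives [L:F] = 32 · 55 = 1760.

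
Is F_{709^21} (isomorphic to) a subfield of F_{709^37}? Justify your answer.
No: F_{709^21} is not a subfield of F_{709^37}

F_{p^m} embeds in F_{p^n} iff m | n. Here 21 ∤ 37 (since 37 = 1·21 + 16 with remainder 16 ≠ 0), so F_{709^21} is not a subfield of F_{709^37}. Equivalently: if it were, the tower law would give 21 = [F_{709^21}:F_709] dividing [F_{709^37}:F_709] = 37, contradiction.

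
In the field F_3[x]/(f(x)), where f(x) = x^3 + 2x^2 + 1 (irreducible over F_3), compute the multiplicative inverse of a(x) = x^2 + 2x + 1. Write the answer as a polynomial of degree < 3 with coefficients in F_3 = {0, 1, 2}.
a(x)^(-1) ≡ 2x^2 + 1 (mod f(x))

Since f is irreducible over F_3, F_3[x]/(f) is a field and a(x) ≠ 0 has an inverse. Apply the extended Euclidean algorithm to f(x) and a(x) in F_3[x]: f(x) = (x)·a(x) + (2x + 1);  a(x) = (2x)·(2x + 1) + (1). The last nonzero remainder is the constant 1 = gcd(f, a) in F_3. Back-substituting through the division chain expresses 1 = s(x)·a(x) + t(x)·f(x) with s(x) ≡ 2x^2 + 1 (mod f), so a(x)^(-1) ≡ s(x) = 2x^2 + 1 (mod f). Check: (x^2 + 2x + 1)·(2x^2 + 1) = 2x^4 + x^3 + 2x + 1 ≡ 1 (mod x^3 + 2x^2 + 1).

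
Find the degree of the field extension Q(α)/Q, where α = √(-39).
[Q(α):Q] = 2

[Q(α):Q] equals the degree of the minimal polynomial of α. Here α^2 = -39 and x^2 + 39 is irreducible (d = -39 is squarefree, ≠ 1, hence not a square), so deg(m_α) = 2. Thus [Q(α):Q] = 2.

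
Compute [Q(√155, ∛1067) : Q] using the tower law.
[Q(√155, ∛1067) : Q] = 6

Let L = Q(√155, ∛1067). Since Q(√155) ⊂ L and [Q(√155):Q] = 2, the tower law gives 2 | [L:Q]. Likewise Q(∛1067) ⊂ L with [Q(∛1067):Q] = 3 (because 1067 is not a perfect cube), so 3 | [L:Q]. As gcd(2,3) = 1, [L:Q] is divisible by 6. Conversely L is generated over Q by √155 and ∛1067, so [L:Q] ≤ 2·3 = 6. Therefore [Q(√155, ∛1067) : Q] = 6.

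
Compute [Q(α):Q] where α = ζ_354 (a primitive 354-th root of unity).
[Q(α):Q] = 116

The minimal polynomial of ζ_354 over Q is the 354-th cyclotomic polynomial Φ_354(x), which is irreducible over Q and has degree φ(354) = 116. Hence [Q(α):Q] = φ(354) = 116.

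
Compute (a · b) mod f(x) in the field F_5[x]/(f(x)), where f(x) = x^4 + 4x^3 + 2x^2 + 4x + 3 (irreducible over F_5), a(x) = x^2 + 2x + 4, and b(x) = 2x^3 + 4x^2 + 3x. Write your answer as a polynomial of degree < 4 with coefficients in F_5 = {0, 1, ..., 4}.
a · b ≡ 4x^2 + x (mod f(x))

Multiply in F_5[x]: a(x)·b(x) = (x^2 + 2x + 4)·(2x^3 + 4x^2 + 3x) = 2x^5 + 3x^4 + 4x^3 + 2x^2 + 2x. This has degree ≥ 4, so divide by f(x) over F_5: 2x^5 + 3x^4 + 4x^3 + 2x^2 + 2x = (2x)·(x^4 + 4x^3 + 2x^2 + 4x + 3) + (4x^2 + x). Hence a·b ≡ 4x^2 + x (mod f). (F_5[x]/(f) is a field with 5^4 = 625 elements since f is irreducible of degree 4.)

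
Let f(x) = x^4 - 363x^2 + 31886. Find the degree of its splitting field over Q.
[K : Q] = 4

Solving the quadratic in x^2: x^2 = (363 ± √(363^2 - 4·31886))/2 = (363 ± √4225)/2 = (363 ± 65)/2, giving x^2 = 214 or x^2 = 149. So f(x) = (x^2 - 214)(x^2 - 149) and the roots of f are ±√214, ±√149. Hence the splitting field is K = Q(√214, √149). Since 214 and 149 are distinct squarefree integers > 1, their product 31886 is not a perfect square, so √149 ∉ Q(√214). By the tower law [K:Q] = [Q(√214,√149):Q(√214)] · [Q(√214):Q] = 2 · 2 = 4.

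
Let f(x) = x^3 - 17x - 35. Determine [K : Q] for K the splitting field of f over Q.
[K : Q] = 6

By the rational root test, any rational root of the monic integer polynomial f(x) = x^3 - 17x - 35 must be an integer dividing the constant term -35, i.e. one of ±{1, 5, 7, 35}. Evaluating: f(1) = -51, f(-1) = -19, f(5) = 5, f(-5) = -75, f(7) = 189, f(-7) = -259, f(35) = 42245, f(-35) = -42315; none is 0, so f has no rational root and is therefore irreducible over Q (a cubic with no linear factor over a field is irreducible). For an irreducible cubic, the Galois group is A_3 or S_3 according as the discriminant disc(f) = -4a^3 - 27b^2 = -4·(-17)^3 - 27·(-35)^2 = -13423 is or is not a square in Q. Here disc(f) = -13423 is not a perfect square in Q, so the Galois group of f over Q is not contained in A_3 and must be all of S_3. The splitting field has degree |S_3| = 6 over Q, so [K : Q] = 6.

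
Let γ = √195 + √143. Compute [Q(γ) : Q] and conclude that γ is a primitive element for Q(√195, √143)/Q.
[Q(γ) : Q] = 4 (equivalently, Q(γ) = Q(√195, √143))

Obviously Q(γ) ⊆ Q(√195, √143), and [Q(√195, √143):Q] = 4 (since 195, 143 are distinct squarefree integers > 1 with 27885 not a perfect square). To show equality we compute the minimal polynomial of γ. From γ = √195 + √143: γ^2 = 195 + 2√(27885) + 143 = 338 + 2√(27885), so γ^2 - 338 = 2√(27885); squaring, (γ^2 - 338)^2 = 4·27885, i.e. γ^4 - 676γ^2 + 114244 - 111540 = 0, i.e. γ^4 - 676γ^2 + 2704 = 0. So γ is a root of x^4 - 676x^2 + 2704. This polynomial is irreducible over Q: it has no rational root (each ±√195 ± √143 is irrational), and any factorization into two quadratics over Q would force √(27885) ∈ Q (pairing opposite roots) or √195, √143 ∈ Q (other pairings), all impossible. Hence [Q(γ):Q] = 4 = [Q(√195, √143):Q], so Q(γ) = Q(√195, √143).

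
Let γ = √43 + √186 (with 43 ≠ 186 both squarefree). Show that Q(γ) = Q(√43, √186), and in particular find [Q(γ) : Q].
[Q(γ) : Q] = 4 (equivalently, Q(γ) = Q(√43, √186))

Obviously Q(γ) ⊆ Q(√43, √186), and [Q(√43, √186):Q] = 4 (since 43, 186 are distinct squarefree integers > 1 with 7998 not a perfect square). To show equality we compute the minimal polynomial of γ. From γ = √43 + √186: γ^2 = 43 + 2√(7998) + 186 = 229 + 2√(7998), so γ^2 - 229 = 2√(7998); squaring, (γ^2 - 229)^2 = 4·7998, i.e. γ^4 - 458γ^2 + 52441 - 31992 = 0, i.e. γ^4 - 458γ^2 + 20449 = 0. So γ is a root of x^4 - 458x^2 + 20449. This polynomial is irreducible over Q: it has no rational root (each ±√43 ± √186 is irrational), and any factorization into two quadratics over Q would force √(7998) ∈ Q (pairing opposite roots) or √43, √186 ∈ Q (other pairings), all impossible. Hence [Q(γ):Q] = 4 = [Q(√43, √186):Q], so Q(γ) = Q(√43, √186).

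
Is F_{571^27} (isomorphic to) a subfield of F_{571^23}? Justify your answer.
No: F_{571^27} is not a subfield of F_{571^23}

F_{p^m} embeds in F_{p^n} iff m | n. Here 27 ∤ 23 (since 23 = 0·27 + 23 with remainder 23 ≠ 0), so F_{571^27} is not a subfield of F_{571^23}. Equivalently: if it were, the tower law would give 27 = [F_{571^27}:F_571] dividing [F_{571^23}:F_571] = 23, contradiction.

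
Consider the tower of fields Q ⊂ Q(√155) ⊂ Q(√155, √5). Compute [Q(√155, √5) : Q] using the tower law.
[Q(√155, √5) : Q] = 4

[Q(√155):Q] = 2 (min poly x^2 - 155, irreducible since 155 is squarefree > 1). For the top step, suppose √5 ∈ Q(√155), say √5 = c + d√155 with c, d ∈ Q. Squaring: 5 = c^2 + 155d^2 + 2cd√155. Since √155 ∉ Q this forces 2cd = 0. If d = 0 then √5 = c ∈ Q, contradicting 5 squarefree > 1. If c = 0 then 5 = 155d^2, so 155·5 = (155d)^2 is a perfect square in Q — but 155·5 = 775 is not a perfect square (since 155 and 5 are distinct squarefree integers). Contradiction. Hence √5 ∉ Q(√155), so x^2 - 5 stays irreducible over Q(√155) and [Q(√155, √5) : Q(√155)] = 2. By the tower law, [Q(√155, √5) : Q] = 2 · 2 = 4.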